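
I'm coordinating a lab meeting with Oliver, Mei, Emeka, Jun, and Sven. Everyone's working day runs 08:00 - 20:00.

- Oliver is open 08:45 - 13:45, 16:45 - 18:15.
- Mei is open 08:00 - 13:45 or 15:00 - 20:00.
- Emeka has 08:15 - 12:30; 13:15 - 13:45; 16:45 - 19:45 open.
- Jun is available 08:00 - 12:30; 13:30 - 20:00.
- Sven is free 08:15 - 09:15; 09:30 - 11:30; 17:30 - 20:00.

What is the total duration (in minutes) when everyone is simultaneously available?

195

Oliver ∩ Mei: 08:45-13:45, 16:45-18:15.
Oliver ∩ Mei ∩ Emeka: 08:45-12:30, 13:15-13:45, 16:45-18:15.
Oliver ∩ Mei ∩ Emeka ∩ Jun: 08:45-12:30, 13:30-13:45, 16:45-18:15.
Oliver ∩ Mei ∩ Emeka ∩ Jun ∩ Sven: 08:45-09:15, 09:30-11:30, 17:30-18:15.
Summing the common windows: 30 + 120 + 45 = 195 minutes.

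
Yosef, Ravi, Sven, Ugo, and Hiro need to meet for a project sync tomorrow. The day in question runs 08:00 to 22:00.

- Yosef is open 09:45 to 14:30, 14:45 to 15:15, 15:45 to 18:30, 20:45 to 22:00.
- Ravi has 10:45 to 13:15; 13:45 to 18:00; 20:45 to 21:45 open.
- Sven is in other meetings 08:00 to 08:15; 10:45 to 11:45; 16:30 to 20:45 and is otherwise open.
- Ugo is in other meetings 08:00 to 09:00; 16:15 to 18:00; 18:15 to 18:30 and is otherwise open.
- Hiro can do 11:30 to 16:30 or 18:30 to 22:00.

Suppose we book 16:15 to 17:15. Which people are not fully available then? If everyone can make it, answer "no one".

Yosef free: 09:45-14:30, 14:45-15:15, 15:45-18:30, 20:45-22:00.
Ravi free: 10:45-13:15, 13:45-18:00, 20:45-21:45.
Sven free: 08:15-10:45, 11:45-16:30, 20:45-22:00 (invert busy blocks within the working day).
Ugo free: 09:00-16:15, 18:00-18:15, 18:30-22:00 (invert busy blocks within the working day).
Hiro free: 11:30-16:30, 18:30-22:00.
Yosef: free for 16:15-17:15. Ravi: free for 16:15-17:15. Sven: not fully free for 16:15-17:15. Ugo: not fully free for 16:15-17:15. Hiro: not fully free for 16:15-17:15.

Hiro, Sven, Ugo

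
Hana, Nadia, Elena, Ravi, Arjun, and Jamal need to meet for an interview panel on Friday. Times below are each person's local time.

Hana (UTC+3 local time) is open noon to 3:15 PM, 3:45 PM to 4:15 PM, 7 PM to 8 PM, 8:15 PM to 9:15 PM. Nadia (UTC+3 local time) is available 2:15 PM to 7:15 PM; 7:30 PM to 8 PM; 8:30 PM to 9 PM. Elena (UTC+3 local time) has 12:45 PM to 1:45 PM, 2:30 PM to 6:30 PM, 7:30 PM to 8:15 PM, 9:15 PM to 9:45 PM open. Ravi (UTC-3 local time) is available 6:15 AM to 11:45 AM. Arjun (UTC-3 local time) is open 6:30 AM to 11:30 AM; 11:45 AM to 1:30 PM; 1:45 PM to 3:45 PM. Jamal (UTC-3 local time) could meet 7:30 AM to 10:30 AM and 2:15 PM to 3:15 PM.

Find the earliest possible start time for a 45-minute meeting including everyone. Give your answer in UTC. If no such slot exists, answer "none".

Hana in UTC: 09:00-12:15, 12:45-13:15, 16:00-17:00, 17:15-18:15 (subtract 3h to convert from UTC+3).
Nadia in UTC: 11:15-16:15, 16:30-17:00, 17:30-18:00 (subtract 3h to convert from UTC+3).
Elena in UTC: 09:45-10:45, 11:30-15:30, 16:30-17:15, 18:15-18:45 (subtract 3h to convert from UTC+3).
Ravi in UTC: 09:15-14:45 (add 3h to convert from UTC-3).
Arjun in UTC: 09:30-14:30, 14:45-16:30, 16:45-18:45 (add 3h to convert from UTC-3).
Jamal in UTC: 10:30-13:30, 17:15-18:15 (add 3h to convert from UTC-3).
Hana ∩ Nadia: 11:15-12:15, 12:45-13:15, 16:00-16:15, 16:30-17:00, 17:30-18:00.
Hana ∩ Nadia ∩ Elena: 11:30-12:15, 12:45-13:15, 16:30-17:00.
Hana ∩ Nadia ∩ Elena ∩ Ravi: 11:30-12:15, 12:45-13:15.
Hana ∩ Nadia ∩ Elena ∩ Ravi ∩ Arjun: 11:30-12:15, 12:45-13:15.
Hana ∩ Nadia ∩ Elena ∩ Ravi ∩ Arjun ∩ Jamal: 11:30-12:15, 12:45-13:15.
Those are the intersection windows.
The first common window of at least 45 minutes is 11:30-12:15, so the earliest start is 11:30.

11:30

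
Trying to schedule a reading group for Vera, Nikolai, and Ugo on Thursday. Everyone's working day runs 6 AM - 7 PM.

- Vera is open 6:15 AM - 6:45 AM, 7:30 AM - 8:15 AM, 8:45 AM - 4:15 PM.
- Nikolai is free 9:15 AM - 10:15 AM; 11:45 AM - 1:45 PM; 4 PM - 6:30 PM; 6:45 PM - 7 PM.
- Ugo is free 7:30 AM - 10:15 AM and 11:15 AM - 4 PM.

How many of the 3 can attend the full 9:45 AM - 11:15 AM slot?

1

Vera can make the full 09:45-11:15 slot — that's 1.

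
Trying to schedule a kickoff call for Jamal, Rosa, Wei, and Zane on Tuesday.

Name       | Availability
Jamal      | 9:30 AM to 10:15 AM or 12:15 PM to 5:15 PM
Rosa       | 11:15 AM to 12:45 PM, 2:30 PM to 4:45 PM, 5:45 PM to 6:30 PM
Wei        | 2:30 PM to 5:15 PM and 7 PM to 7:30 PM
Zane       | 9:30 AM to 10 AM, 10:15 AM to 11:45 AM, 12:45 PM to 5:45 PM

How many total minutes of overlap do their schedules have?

Jamal ∩ Rosa: 12:15-12:45, 14:30-16:45.
Jamal ∩ Rosa ∩ Wei: 14:30-16:45.
Jamal ∩ Rosa ∩ Wei ∩ Zane: 14:30-16:45.
That's a single block of 135 minutes.

135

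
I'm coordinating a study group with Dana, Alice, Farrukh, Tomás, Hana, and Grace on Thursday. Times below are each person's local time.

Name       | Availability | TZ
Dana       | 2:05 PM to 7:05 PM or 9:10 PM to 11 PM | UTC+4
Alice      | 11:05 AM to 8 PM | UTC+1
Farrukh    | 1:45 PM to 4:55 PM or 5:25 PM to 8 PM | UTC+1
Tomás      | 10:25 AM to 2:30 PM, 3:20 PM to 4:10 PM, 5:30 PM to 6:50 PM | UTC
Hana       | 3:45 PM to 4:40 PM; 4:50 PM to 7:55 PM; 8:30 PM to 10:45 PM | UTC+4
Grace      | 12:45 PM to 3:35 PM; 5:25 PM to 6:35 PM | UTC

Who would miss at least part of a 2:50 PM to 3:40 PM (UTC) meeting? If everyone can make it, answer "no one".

Dana in UTC: 10:05-15:05, 17:10-19:00 (subtract 4h to convert from UTC+4).
Alice in UTC: 10:05-19:00 (subtract 1h to convert from UTC+1).
Farrukh in UTC: 12:45-15:55, 16:25-19:00 (subtract 1h to convert from UTC+1).
Tomás in UTC: 10:25-14:30, 15:20-16:10, 17:30-18:50.
Hana in UTC: 11:45-12:40, 12:50-15:55, 16:30-18:45 (subtract 4h to convert from UTC+4).
Grace in UTC: 12:45-15:35, 17:25-18:35.
Dana: not fully free for 14:50-15:40. Alice: free for 14:50-15:40. Farrukh: free for 14:50-15:40. Tomás: not fully free for 14:50-15:40. Hana: free for 14:50-15:40. Grace: not fully free for 14:50-15:40.

Dana, Grace, Tomás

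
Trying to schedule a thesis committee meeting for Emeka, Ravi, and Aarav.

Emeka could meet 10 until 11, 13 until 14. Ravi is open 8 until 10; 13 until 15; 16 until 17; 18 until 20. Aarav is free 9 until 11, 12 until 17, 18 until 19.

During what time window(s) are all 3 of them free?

Emeka ∩ Ravi: 13:00-14:00.
Emeka ∩ Ravi ∩ Aarav: 13:00-14:00.

13:00-14:00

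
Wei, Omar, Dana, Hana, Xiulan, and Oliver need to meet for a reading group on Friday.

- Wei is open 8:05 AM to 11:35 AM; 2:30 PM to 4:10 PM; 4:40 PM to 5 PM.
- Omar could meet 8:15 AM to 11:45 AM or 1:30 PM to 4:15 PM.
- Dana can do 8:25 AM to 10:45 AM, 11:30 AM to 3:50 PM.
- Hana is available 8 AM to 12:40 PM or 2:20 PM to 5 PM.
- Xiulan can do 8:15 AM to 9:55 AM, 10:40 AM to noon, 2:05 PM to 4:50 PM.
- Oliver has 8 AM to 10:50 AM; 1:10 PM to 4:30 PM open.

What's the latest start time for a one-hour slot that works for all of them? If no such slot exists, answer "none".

14:50

Wei ∩ Omar: 08:15-11:35, 14:30-16:10.
Wei ∩ Omar ∩ Dana: 08:25-10:45, 11:30-11:35, 14:30-15:50.
Wei ∩ Omar ∩ Dana ∩ Hana: 08:25-10:45, 11:30-11:35, 14:30-15:50.
Wei ∩ Omar ∩ Dana ∩ Hana ∩ Xiulan: 08:25-09:55, 10:40-10:45, 11:30-11:35, 14:30-15:50.
Wei ∩ Omar ∩ Dana ∩ Hana ∩ Xiulan ∩ Oliver: 08:25-09:55, 10:40-10:45, 14:30-15:50.
So the common availability across everyone is 08:25-09:55, 10:40-10:45, 14:30-15:50.
The last common window of at least 60 minutes is 14:30-15:50; a 60-minute meeting can start as late as 14:50 and still end by 15:50.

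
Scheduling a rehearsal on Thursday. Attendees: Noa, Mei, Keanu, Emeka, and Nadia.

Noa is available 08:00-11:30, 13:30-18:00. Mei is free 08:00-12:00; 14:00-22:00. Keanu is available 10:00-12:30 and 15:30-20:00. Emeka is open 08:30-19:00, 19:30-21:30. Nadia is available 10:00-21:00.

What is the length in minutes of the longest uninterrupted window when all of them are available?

Noa ∩ Mei: 08:00-11:30, 14:00-18:00.
Noa ∩ Mei ∩ Keanu: 10:00-11:30, 15:30-18:00.
Noa ∩ Mei ∩ Keanu ∩ Emeka: 10:00-11:30, 15:30-18:00.
Noa ∩ Mei ∩ Keanu ∩ Emeka ∩ Nadia: 10:00-11:30, 15:30-18:00.
Those are the intersection windows.
The longest is 15:30-18:00 at 150 minutes.

150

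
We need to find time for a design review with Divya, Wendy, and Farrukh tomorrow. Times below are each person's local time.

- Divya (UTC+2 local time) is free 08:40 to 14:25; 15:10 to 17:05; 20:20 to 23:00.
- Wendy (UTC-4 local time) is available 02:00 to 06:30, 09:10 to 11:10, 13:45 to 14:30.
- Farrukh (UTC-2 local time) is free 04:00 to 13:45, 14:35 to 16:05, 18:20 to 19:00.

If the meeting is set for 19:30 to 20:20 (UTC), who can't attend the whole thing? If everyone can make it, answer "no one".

Divya in UTC: 06:40-12:25, 13:10-15:05, 18:20-21:00 (subtract 2h to convert from UTC+2).
Wendy in UTC: 06:00-10:30, 13:10-15:10, 17:45-18:30 (add 4h to convert from UTC-4).
Farrukh in UTC: 06:00-15:45, 16:35-18:05, 20:20-21:00 (add 2h to convert from UTC-2).
Divya: free for 19:30-20:20. Wendy: not fully free for 19:30-20:20. Farrukh: not fully free for 19:30-20:20.

Farrukh, Wendy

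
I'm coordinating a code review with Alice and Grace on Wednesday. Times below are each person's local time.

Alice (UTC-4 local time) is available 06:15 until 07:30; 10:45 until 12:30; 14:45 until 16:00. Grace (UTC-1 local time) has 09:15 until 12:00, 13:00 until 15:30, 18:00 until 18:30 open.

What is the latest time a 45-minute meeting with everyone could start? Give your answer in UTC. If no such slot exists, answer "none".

Alice in UTC: 10:15-11:30, 14:45-16:30, 18:45-20:00 (add 4h to convert from UTC-4).
Grace in UTC: 10:15-13:00, 14:00-16:30, 19:00-19:30 (add 1h to convert from UTC-1).
Alice ∩ Grace: 10:15-11:30, 14:45-16:30, 19:00-19:30.
The last common window of at least 45 minutes is 14:45-16:30; a 45-minute meeting can start as late as 15:45 and still end by 16:30.

15:45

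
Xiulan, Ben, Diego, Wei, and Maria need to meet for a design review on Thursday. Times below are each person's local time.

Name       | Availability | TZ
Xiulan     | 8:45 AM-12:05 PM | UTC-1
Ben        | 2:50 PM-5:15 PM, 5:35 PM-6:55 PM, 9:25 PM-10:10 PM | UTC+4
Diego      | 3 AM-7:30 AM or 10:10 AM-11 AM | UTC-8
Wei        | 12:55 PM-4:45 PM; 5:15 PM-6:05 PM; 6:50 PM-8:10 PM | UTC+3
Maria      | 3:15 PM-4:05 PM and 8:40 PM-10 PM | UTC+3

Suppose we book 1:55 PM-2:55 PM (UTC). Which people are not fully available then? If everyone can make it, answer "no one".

Xiulan in UTC: 09:45-13:05 (add 1h to convert from UTC-1).
Ben in UTC: 10:50-13:15, 13:35-14:55, 17:25-18:10 (subtract 4h to convert from UTC+4).
Diego in UTC: 11:00-15:30, 18:10-19:00 (add 8h to convert from UTC-8).
Wei in UTC: 09:55-13:45, 14:15-15:05, 15:50-17:10 (subtract 3h to convert from UTC+3).
Maria in UTC: 12:15-13:05, 17:40-19:00 (subtract 3h to convert from UTC+3).
Xiulan: not fully free for 13:55-14:55. Ben: free for 13:55-14:55. Diego: free for 13:55-14:55. Wei: not fully free for 13:55-14:55. Maria: not fully free for 13:55-14:55.

Maria, Wei, Xiulan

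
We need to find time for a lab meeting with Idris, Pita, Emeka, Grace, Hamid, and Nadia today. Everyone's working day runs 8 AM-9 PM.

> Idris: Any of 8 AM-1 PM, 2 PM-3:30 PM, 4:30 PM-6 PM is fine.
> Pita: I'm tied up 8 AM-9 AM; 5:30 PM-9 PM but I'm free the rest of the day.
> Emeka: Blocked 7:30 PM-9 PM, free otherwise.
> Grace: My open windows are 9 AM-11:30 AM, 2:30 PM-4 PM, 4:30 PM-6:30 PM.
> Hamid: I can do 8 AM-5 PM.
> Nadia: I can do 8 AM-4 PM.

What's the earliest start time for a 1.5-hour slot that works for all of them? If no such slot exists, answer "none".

Idris free: 08:00-13:00, 14:00-15:30, 16:30-18:00.
Pita free: 09:00-17:30 (invert busy blocks within the working day).
Emeka free: 08:00-19:30 (invert busy blocks within the working day).
Grace free: 09:00-11:30, 14:30-16:00, 16:30-18:30.
Hamid free: 08:00-17:00.
Nadia free: 08:00-16:00.
Idris ∩ Pita: 09:00-13:00, 14:00-15:30, 16:30-17:30.
Idris ∩ Pita ∩ Emeka: 09:00-13:00, 14:00-15:30, 16:30-17:30.
Idris ∩ Pita ∩ Emeka ∩ Grace: 09:00-11:30, 14:30-15:30, 16:30-17:30.
Idris ∩ Pita ∩ Emeka ∩ Grace ∩ Hamid: 09:00-11:30, 14:30-15:30, 16:30-17:00.
Idris ∩ Pita ∩ Emeka ∩ Grace ∩ Hamid ∩ Nadia: 09:00-11:30, 14:30-15:30.
So the common availability across everyone is 09:00-11:30, 14:30-15:30.
The first common window of at least 90 minutes is 09:00-11:30, so the earliest start is 09:00.

09:00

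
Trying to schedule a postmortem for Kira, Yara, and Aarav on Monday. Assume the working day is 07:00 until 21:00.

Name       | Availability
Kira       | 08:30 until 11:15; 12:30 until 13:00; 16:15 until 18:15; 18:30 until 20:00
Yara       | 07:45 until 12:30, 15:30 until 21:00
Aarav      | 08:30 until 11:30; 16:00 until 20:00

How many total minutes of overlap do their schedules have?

Kira ∩ Yara: 08:30-11:15, 16:15-18:15, 18:30-20:00.
Kira ∩ Yara ∩ Aarav: 08:30-11:15, 16:15-18:15, 18:30-20:00.
Summing the common windows: 165 + 120 + 90 = 375 minutes.

375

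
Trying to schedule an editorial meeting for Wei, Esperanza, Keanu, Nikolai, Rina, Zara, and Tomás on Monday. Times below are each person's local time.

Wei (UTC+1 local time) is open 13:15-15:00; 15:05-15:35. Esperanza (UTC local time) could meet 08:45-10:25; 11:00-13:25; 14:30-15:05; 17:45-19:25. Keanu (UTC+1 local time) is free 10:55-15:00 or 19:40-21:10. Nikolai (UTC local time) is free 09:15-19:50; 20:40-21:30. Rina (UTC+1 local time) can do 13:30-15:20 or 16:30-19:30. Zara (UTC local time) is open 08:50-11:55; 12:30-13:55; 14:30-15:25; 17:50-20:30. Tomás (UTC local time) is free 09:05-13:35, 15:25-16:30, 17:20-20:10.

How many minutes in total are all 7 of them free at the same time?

Wei in UTC: 12:15-14:00, 14:05-14:35 (subtract 1h to convert from UTC+1).
Esperanza in UTC: 08:45-10:25, 11:00-13:25, 14:30-15:05, 17:45-19:25.
Keanu in UTC: 09:55-14:00, 18:40-20:10 (subtract 1h to convert from UTC+1).
Nikolai in UTC: 09:15-19:50, 20:40-21:30.
Rina in UTC: 12:30-14:20, 15:30-18:30 (subtract 1h to convert from UTC+1).
Zara in UTC: 08:50-11:55, 12:30-13:55, 14:30-15:25, 17:50-20:30.
Tomás in UTC: 09:05-13:35, 15:25-16:30, 17:20-20:10.
Wei ∩ Esperanza: 12:15-13:25, 14:30-14:35.
Wei ∩ Esperanza ∩ Keanu: 12:15-13:25.
Wei ∩ Esperanza ∩ Keanu ∩ Nikolai: 12:15-13:25.
Wei ∩ Esperanza ∩ Keanu ∩ Nikolai ∩ Rina: 12:30-13:25.
Wei ∩ Esperanza ∩ Keanu ∩ Nikolai ∩ Rina ∩ Zara: 12:30-13:25.
Wei ∩ Esperanza ∩ Keanu ∩ Nikolai ∩ Rina ∩ Zara ∩ Tomás: 12:30-13:25.
That's a single block of 55 minutes.

55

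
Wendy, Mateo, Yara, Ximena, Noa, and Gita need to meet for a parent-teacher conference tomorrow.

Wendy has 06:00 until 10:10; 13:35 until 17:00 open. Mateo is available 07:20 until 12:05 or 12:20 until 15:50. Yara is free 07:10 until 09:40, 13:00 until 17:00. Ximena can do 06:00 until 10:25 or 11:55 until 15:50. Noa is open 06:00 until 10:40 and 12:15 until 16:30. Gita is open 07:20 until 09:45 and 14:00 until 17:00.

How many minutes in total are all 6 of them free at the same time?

250

Wendy ∩ Mateo: 07:20-10:10, 13:35-15:50.
Wendy ∩ Mateo ∩ Yara: 07:20-09:40, 13:35-15:50.
Wendy ∩ Mateo ∩ Yara ∩ Ximena: 07:20-09:40, 13:35-15:50.
Wendy ∩ Mateo ∩ Yara ∩ Ximena ∩ Noa: 07:20-09:40, 13:35-15:50.
Wendy ∩ Mateo ∩ Yara ∩ Ximena ∩ Noa ∩ Gita: 07:20-09:40, 14:00-15:50.
Those are the intersection windows.
Summing the common windows: 140 + 110 = 250 minutes.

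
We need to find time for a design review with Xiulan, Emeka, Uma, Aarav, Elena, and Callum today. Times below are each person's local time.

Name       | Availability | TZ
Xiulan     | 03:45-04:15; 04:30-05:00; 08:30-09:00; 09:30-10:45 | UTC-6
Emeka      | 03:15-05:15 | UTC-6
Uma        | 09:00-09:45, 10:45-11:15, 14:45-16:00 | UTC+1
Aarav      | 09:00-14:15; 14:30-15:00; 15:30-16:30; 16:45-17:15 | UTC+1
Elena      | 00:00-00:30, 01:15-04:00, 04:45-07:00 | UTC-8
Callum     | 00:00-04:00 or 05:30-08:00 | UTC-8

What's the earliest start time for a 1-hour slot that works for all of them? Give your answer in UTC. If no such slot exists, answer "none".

Xiulan in UTC: 09:45-10:15, 10:30-11:00, 14:30-15:00, 15:30-16:45 (add 6h to convert from UTC-6).
Emeka in UTC: 09:15-11:15 (add 6h to convert from UTC-6).
Uma in UTC: 08:00-08:45, 09:45-10:15, 13:45-15:00 (subtract 1h to convert from UTC+1).
Aarav in UTC: 08:00-13:15, 13:30-14:00, 14:30-15:30, 15:45-16:15 (subtract 1h to convert from UTC+1).
Elena in UTC: 08:00-08:30, 09:15-12:00, 12:45-15:00 (add 8h to convert from UTC-8).
Callum in UTC: 08:00-12:00, 13:30-16:00 (add 8h to convert from UTC-8).
Xiulan ∩ Emeka: 09:45-10:15, 10:30-11:00.
Xiulan ∩ Emeka ∩ Uma: 09:45-10:15.
Xiulan ∩ Emeka ∩ Uma ∩ Aarav: 09:45-10:15.
Xiulan ∩ Emeka ∩ Uma ∩ Aarav ∩ Elena: 09:45-10:15.
Xiulan ∩ Emeka ∩ Uma ∩ Aarav ∩ Elena ∩ Callum: 09:45-10:15.
Those are the intersection windows.
No common window is at least 60 minutes long.

none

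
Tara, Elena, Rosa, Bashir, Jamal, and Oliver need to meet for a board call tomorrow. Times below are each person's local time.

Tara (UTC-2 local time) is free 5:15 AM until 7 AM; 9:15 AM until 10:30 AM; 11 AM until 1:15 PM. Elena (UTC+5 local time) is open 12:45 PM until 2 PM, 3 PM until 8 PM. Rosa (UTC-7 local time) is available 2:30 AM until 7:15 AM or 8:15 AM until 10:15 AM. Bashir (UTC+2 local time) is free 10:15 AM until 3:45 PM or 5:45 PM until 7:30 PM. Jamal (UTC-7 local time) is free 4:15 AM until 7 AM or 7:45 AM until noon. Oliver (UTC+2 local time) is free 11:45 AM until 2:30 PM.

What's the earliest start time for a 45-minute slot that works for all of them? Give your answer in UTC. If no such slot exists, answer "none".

11:15

Tara in UTC: 07:15-09:00, 11:15-12:30, 13:00-15:15 (add 2h to convert from UTC-2).
Elena in UTC: 07:45-09:00, 10:00-15:00 (subtract 5h to convert from UTC+5).
Rosa in UTC: 09:30-14:15, 15:15-17:15 (add 7h to convert from UTC-7).
Bashir in UTC: 08:15-13:45, 15:45-17:30 (subtract 2h to convert from UTC+2).
Jamal in UTC: 11:15-14:00, 14:45-19:00 (add 7h to convert from UTC-7).
Oliver in UTC: 09:45-12:30 (subtract 2h to convert from UTC+2).
Tara ∩ Elena: 07:45-09:00, 11:15-12:30, 13:00-15:00.
Tara ∩ Elena ∩ Rosa: 11:15-12:30, 13:00-14:15.
Tara ∩ Elena ∩ Rosa ∩ Bashir: 11:15-12:30, 13:00-13:45.
Tara ∩ Elena ∩ Rosa ∩ Bashir ∩ Jamal: 11:15-12:30, 13:00-13:45.
Tara ∩ Elena ∩ Rosa ∩ Bashir ∩ Jamal ∩ Oliver: 11:15-12:30.
Those are the intersection windows.
The first common window of at least 45 minutes is 11:15-12:30, so the earliest start is 11:15.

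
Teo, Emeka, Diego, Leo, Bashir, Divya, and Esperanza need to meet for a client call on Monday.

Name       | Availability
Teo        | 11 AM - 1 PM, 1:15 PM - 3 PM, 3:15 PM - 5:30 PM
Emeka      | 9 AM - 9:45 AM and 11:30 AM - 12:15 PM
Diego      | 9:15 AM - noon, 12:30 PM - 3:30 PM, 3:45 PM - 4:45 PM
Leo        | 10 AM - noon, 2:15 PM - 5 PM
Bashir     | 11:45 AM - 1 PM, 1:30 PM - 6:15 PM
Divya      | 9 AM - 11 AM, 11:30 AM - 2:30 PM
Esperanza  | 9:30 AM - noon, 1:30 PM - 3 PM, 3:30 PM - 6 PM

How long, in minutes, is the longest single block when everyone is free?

15

Teo ∩ Emeka: 11:30-12:15.
Teo ∩ Emeka ∩ Diego: 11:30-12:00.
Teo ∩ Emeka ∩ Diego ∩ Leo: 11:30-12:00.
Teo ∩ Emeka ∩ Diego ∩ Leo ∩ Bashir: 11:45-12:00.
Teo ∩ Emeka ∩ Diego ∩ Leo ∩ Bashir ∩ Divya: 11:45-12:00.
Teo ∩ Emeka ∩ Diego ∩ Leo ∩ Bashir ∩ Divya ∩ Esperanza: 11:45-12:00.
The longest is 11:45-12:00 at 15 minutes.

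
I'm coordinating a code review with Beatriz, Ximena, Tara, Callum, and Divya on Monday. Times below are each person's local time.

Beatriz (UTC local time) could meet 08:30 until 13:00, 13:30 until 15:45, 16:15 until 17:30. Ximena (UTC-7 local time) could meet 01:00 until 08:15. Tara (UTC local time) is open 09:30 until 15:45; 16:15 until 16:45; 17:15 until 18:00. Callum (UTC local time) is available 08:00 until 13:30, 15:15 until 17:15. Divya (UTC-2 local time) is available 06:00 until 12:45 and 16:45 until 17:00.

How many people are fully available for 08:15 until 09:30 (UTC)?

Beatriz in UTC: 08:30-13:00, 13:30-15:45, 16:15-17:30.
Ximena in UTC: 08:00-15:15 (add 7h to convert from UTC-7).
Tara in UTC: 09:30-15:45, 16:15-16:45, 17:15-18:00.
Callum in UTC: 08:00-13:30, 15:15-17:15.
Divya in UTC: 08:00-14:45, 18:45-19:00 (add 2h to convert from UTC-2).
Ximena, Callum, and Divya can make the full 08:15-09:30 slot — that's 3.

3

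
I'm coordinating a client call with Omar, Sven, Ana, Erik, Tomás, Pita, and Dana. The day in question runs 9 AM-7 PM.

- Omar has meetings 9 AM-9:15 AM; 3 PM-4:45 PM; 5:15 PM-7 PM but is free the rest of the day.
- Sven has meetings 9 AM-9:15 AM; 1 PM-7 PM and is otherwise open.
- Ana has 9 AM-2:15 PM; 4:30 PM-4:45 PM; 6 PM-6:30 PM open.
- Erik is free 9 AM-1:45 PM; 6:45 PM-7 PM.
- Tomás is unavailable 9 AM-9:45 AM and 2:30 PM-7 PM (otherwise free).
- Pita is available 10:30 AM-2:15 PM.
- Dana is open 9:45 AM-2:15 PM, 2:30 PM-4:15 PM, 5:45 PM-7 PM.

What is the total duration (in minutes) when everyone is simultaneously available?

Omar free: 09:15-15:00, 16:45-17:15 (invert busy blocks within the working day).
Sven free: 09:15-13:00 (invert busy blocks within the working day).
Ana free: 09:00-14:15, 16:30-16:45, 18:00-18:30.
Erik free: 09:00-13:45, 18:45-19:00.
Tomás free: 09:45-14:30 (invert busy blocks within the working day).
Pita free: 10:30-14:15.
Dana free: 09:45-14:15, 14:30-16:15, 17:45-19:00.
Omar ∩ Sven: 09:15-13:00.
Omar ∩ Sven ∩ Ana: 09:15-13:00.
Omar ∩ Sven ∩ Ana ∩ Erik: 09:15-13:00.
Omar ∩ Sven ∩ Ana ∩ Erik ∩ Tomás: 09:45-13:00.
Omar ∩ Sven ∩ Ana ∩ Erik ∩ Tomás ∩ Pita: 10:30-13:00.
Omar ∩ Sven ∩ Ana ∩ Erik ∩ Tomás ∩ Pita ∩ Dana: 10:30-13:00.
So the common availability across everyone is 10:30-13:00.
That's a single block of 150 minutes.

150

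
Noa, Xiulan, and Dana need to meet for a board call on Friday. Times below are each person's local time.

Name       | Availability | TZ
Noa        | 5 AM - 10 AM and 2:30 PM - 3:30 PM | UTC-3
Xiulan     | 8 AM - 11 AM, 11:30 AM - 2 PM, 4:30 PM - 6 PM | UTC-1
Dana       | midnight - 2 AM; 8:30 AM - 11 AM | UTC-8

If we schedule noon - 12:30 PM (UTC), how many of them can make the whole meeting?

1

Noa in UTC: 08:00-13:00, 17:30-18:30 (add 3h to convert from UTC-3).
Xiulan in UTC: 09:00-12:00, 12:30-15:00, 17:30-19:00 (add 1h to convert from UTC-1).
Dana in UTC: 08:00-10:00, 16:30-19:00 (add 8h to convert from UTC-8).
Noa can make the full 12:00-12:30 slot — that's 1.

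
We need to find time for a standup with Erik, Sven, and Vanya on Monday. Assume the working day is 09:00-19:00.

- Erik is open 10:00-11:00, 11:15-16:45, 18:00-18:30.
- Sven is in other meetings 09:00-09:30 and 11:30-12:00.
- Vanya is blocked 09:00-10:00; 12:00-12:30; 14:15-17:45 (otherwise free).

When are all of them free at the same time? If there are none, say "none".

Erik free: 10:00-11:00, 11:15-16:45, 18:00-18:30.
Sven free: 09:30-11:30, 12:00-19:00 (invert busy blocks within the working day).
Vanya free: 10:00-12:00, 12:30-14:15, 17:45-19:00 (invert busy blocks within the working day).
Erik ∩ Sven: 10:00-11:00, 11:15-11:30, 12:00-16:45, 18:00-18:30.
Erik ∩ Sven ∩ Vanya: 10:00-11:00, 11:15-11:30, 12:30-14:15, 18:00-18:30.
So the common availability across everyone is 10:00-11:00, 11:15-11:30, 12:30-14:15, 18:00-18:30.

10:00-11:00, 11:15-11:30, 12:30-14:15, 18:00-18:30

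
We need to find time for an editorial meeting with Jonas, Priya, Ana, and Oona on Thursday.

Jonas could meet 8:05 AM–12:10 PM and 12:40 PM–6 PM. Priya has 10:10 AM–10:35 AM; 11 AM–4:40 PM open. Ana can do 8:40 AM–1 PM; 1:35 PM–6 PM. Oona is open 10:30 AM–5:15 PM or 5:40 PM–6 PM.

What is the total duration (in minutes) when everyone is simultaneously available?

280

Jonas ∩ Priya: 10:10-10:35, 11:00-12:10, 12:40-16:40.
Jonas ∩ Priya ∩ Ana: 10:10-10:35, 11:00-12:10, 12:40-13:00, 13:35-16:40.
Jonas ∩ Priya ∩ Ana ∩ Oona: 10:30-10:35, 11:00-12:10, 12:40-13:00, 13:35-16:40.
Summing the common windows: 5 + 70 + 20 + 185 = 280 minutes.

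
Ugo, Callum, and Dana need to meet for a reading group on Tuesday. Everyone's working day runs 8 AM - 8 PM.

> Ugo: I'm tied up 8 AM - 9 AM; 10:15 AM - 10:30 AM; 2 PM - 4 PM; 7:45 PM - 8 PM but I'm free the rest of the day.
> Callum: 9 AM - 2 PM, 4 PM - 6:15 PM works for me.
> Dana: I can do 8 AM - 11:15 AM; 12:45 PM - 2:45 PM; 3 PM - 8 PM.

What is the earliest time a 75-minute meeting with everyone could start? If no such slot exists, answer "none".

Ugo free: 09:00-10:15, 10:30-14:00, 16:00-19:45 (invert busy blocks within the working day).
Callum free: 09:00-14:00, 16:00-18:15.
Dana free: 08:00-11:15, 12:45-14:45, 15:00-20:00.
Ugo ∩ Callum: 09:00-10:15, 10:30-14:00, 16:00-18:15.
Ugo ∩ Callum ∩ Dana: 09:00-10:15, 10:30-11:15, 12:45-14:00, 16:00-18:15.
So the common availability across everyone is 09:00-10:15, 10:30-11:15, 12:45-14:00, 16:00-18:15.
The first common window of at least 75 minutes is 09:00-10:15, so the earliest start is 09:00.

09:00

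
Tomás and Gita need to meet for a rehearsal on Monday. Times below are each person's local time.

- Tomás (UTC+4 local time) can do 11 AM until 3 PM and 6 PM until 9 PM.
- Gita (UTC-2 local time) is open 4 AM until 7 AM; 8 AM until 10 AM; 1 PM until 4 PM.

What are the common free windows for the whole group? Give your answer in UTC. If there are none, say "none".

07:00-09:00, 10:00-11:00, 15:00-17:00

Tomás in UTC: 07:00-11:00, 14:00-17:00 (subtract 4h to convert from UTC+4).
Gita in UTC: 06:00-09:00, 10:00-12:00, 15:00-18:00 (add 2h to convert from UTC-2).
Tomás ∩ Gita: 07:00-09:00, 10:00-11:00, 15:00-17:00.
Those are the intersection windows.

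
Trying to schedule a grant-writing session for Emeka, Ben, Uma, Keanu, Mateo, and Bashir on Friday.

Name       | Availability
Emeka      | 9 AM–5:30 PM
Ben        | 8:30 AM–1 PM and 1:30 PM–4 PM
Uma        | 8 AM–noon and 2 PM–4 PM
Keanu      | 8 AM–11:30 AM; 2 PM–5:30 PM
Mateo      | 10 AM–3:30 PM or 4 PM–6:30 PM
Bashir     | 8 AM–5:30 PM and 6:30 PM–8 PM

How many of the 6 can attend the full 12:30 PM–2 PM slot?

3

Emeka, Mateo, and Bashir can make the full 12:30-14:00 slot — that's 3.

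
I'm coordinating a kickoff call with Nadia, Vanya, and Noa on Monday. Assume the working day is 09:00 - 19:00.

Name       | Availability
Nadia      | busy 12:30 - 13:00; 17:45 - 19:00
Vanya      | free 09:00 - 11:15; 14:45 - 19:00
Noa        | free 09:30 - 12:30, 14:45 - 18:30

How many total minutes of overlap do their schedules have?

285

Nadia free: 09:00-12:30, 13:00-17:45 (invert busy blocks within the working day).
Vanya free: 09:00-11:15, 14:45-19:00.
Noa free: 09:30-12:30, 14:45-18:30.
Nadia ∩ Vanya: 09:00-11:15, 14:45-17:45.
Nadia ∩ Vanya ∩ Noa: 09:30-11:15, 14:45-17:45.
Summing the common windows: 105 + 180 = 285 minutes.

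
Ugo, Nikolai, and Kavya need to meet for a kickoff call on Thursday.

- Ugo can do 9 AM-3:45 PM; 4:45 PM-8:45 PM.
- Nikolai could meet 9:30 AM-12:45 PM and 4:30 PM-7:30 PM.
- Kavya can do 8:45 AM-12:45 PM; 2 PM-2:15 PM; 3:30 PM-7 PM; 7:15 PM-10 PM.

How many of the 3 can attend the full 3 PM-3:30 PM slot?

1

Ugo can make the full 15:00-15:30 slot — that's 1.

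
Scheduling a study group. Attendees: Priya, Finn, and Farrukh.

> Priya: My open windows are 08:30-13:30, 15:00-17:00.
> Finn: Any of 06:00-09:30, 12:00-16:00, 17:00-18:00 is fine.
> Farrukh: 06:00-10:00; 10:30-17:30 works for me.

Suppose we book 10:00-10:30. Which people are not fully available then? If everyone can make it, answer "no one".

Farrukh, Finn

Priya: free for 10:00-10:30. Finn: not fully free for 10:00-10:30. Farrukh: not fully free for 10:00-10:30.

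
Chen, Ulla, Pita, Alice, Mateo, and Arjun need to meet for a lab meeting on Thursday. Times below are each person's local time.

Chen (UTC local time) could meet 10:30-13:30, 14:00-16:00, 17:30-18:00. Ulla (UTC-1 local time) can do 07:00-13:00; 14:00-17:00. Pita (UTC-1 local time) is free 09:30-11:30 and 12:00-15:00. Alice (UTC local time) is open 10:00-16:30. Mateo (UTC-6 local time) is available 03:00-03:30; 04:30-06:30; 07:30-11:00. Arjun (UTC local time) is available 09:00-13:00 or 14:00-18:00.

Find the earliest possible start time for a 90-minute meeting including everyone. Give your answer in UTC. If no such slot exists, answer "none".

Chen in UTC: 10:30-13:30, 14:00-16:00, 17:30-18:00.
Ulla in UTC: 08:00-14:00, 15:00-18:00 (add 1h to convert from UTC-1).
Pita in UTC: 10:30-12:30, 13:00-16:00 (add 1h to convert from UTC-1).
Alice in UTC: 10:00-16:30.
Mateo in UTC: 09:00-09:30, 10:30-12:30, 13:30-17:00 (add 6h to convert from UTC-6).
Arjun in UTC: 09:00-13:00, 14:00-18:00.
Chen ∩ Ulla: 10:30-13:30, 15:00-16:00, 17:30-18:00.
Chen ∩ Ulla ∩ Pita: 10:30-12:30, 13:00-13:30, 15:00-16:00.
Chen ∩ Ulla ∩ Pita ∩ Alice: 10:30-12:30, 13:00-13:30, 15:00-16:00.
Chen ∩ Ulla ∩ Pita ∩ Alice ∩ Mateo: 10:30-12:30, 15:00-16:00.
Chen ∩ Ulla ∩ Pita ∩ Alice ∩ Mateo ∩ Arjun: 10:30-12:30, 15:00-16:00.
The first common window of at least 90 minutes is 10:30-12:30, so the earliest start is 10:30.

10:30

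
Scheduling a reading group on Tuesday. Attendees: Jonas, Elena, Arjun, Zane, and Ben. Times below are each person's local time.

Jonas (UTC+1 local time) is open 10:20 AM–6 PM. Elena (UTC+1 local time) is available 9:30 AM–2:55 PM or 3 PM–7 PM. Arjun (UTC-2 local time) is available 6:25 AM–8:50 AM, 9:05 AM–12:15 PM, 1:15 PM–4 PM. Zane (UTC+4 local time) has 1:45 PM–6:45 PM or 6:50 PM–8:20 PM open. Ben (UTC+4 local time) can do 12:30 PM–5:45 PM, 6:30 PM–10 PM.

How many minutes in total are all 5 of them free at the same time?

Jonas in UTC: 09:20-17:00 (subtract 1h to convert from UTC+1).
Elena in UTC: 08:30-13:55, 14:00-18:00 (subtract 1h to convert from UTC+1).
Arjun in UTC: 08:25-10:50, 11:05-14:15, 15:15-18:00 (add 2h to convert from UTC-2).
Zane in UTC: 09:45-14:45, 14:50-16:20 (subtract 4h to convert from UTC+4).
Ben in UTC: 08:30-13:45, 14:30-18:00 (subtract 4h to convert from UTC+4).
Jonas ∩ Elena: 09:20-13:55, 14:00-17:00.
Jonas ∩ Elena ∩ Arjun: 09:20-10:50, 11:05-13:55, 14:00-14:15, 15:15-17:00.
Jonas ∩ Elena ∩ Arjun ∩ Zane: 09:45-10:50, 11:05-13:55, 14:00-14:15, 15:15-16:20.
Jonas ∩ Elena ∩ Arjun ∩ Zane ∩ Ben: 09:45-10:50, 11:05-13:45, 15:15-16:20.
Summing the common windows: 65 + 160 + 65 = 290 minutes.

290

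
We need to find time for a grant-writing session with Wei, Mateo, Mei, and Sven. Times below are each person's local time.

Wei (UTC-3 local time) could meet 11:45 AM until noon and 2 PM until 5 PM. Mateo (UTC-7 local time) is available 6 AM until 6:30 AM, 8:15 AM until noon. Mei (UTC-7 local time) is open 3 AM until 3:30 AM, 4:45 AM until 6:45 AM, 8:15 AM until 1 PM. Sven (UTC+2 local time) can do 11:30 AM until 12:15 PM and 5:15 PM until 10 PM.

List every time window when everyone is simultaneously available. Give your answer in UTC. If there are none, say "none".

Wei in UTC: 14:45-15:00, 17:00-20:00 (add 3h to convert from UTC-3).
Mateo in UTC: 13:00-13:30, 15:15-19:00 (add 7h to convert from UTC-7).
Mei in UTC: 10:00-10:30, 11:45-13:45, 15:15-20:00 (add 7h to convert from UTC-7).
Sven in UTC: 09:30-10:15, 15:15-20:00 (subtract 2h to convert from UTC+2).
Wei ∩ Mateo: 17:00-19:00.
Wei ∩ Mateo ∩ Mei: 17:00-19:00.
Wei ∩ Mateo ∩ Mei ∩ Sven: 17:00-19:00.

17:00-19:00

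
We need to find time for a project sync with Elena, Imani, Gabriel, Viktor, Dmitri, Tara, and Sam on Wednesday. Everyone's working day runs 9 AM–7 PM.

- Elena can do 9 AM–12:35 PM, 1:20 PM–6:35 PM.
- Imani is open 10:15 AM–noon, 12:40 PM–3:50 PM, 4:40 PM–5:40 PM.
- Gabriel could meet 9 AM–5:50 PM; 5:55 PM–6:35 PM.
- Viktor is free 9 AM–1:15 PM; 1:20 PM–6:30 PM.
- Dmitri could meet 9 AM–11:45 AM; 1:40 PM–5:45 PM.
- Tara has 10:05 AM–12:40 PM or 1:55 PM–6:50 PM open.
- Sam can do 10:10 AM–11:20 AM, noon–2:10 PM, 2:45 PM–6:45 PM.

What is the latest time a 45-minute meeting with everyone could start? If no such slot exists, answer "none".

16:55

Elena ∩ Imani: 10:15-12:00, 13:20-15:50, 16:40-17:40.
Elena ∩ Imani ∩ Gabriel: 10:15-12:00, 13:20-15:50, 16:40-17:40.
Elena ∩ Imani ∩ Gabriel ∩ Viktor: 10:15-12:00, 13:20-15:50, 16:40-17:40.
Elena ∩ Imani ∩ Gabriel ∩ Viktor ∩ Dmitri: 10:15-11:45, 13:40-15:50, 16:40-17:40.
Elena ∩ Imani ∩ Gabriel ∩ Viktor ∩ Dmitri ∩ Tara: 10:15-11:45, 13:55-15:50, 16:40-17:40.
Elena ∩ Imani ∩ Gabriel ∩ Viktor ∩ Dmitri ∩ Tara ∩ Sam: 10:15-11:20, 13:55-14:10, 14:45-15:50, 16:40-17:40.
The last common window of at least 45 minutes is 16:40-17:40; a 45-minute meeting can start as late as 16:55 and still end by 17:40.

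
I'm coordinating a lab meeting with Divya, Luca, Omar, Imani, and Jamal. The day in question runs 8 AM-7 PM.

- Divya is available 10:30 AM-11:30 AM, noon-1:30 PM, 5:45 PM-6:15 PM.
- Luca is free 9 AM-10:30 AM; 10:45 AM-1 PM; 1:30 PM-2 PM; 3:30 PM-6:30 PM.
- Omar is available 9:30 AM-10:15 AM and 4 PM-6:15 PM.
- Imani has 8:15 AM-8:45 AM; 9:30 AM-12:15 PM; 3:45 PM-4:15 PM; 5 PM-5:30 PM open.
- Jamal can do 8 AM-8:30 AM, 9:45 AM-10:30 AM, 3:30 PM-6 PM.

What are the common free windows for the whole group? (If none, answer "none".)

none

Divya ∩ Luca: 10:45-11:30, 12:00-13:00, 17:45-18:15.
Divya ∩ Luca ∩ Omar: 17:45-18:15.
Divya ∩ Luca ∩ Omar ∩ Imani: ∅.
Divya ∩ Luca ∩ Omar ∩ Imani ∩ Jamal: ∅.
There is no time when everyone is free.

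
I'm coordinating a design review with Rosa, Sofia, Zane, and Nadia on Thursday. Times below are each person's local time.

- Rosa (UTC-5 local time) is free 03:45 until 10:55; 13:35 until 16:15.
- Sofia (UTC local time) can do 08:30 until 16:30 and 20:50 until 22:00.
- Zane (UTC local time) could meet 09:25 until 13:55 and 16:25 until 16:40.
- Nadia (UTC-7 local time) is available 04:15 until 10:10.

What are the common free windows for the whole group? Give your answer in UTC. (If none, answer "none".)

11:15-13:55

Rosa in UTC: 08:45-15:55, 18:35-21:15 (add 5h to convert from UTC-5).
Sofia in UTC: 08:30-16:30, 20:50-22:00.
Zane in UTC: 09:25-13:55, 16:25-16:40.
Nadia in UTC: 11:15-17:10 (add 7h to convert from UTC-7).
Rosa ∩ Sofia: 08:45-15:55, 20:50-21:15.
Rosa ∩ Sofia ∩ Zane: 09:25-13:55.
Rosa ∩ Sofia ∩ Zane ∩ Nadia: 11:15-13:55.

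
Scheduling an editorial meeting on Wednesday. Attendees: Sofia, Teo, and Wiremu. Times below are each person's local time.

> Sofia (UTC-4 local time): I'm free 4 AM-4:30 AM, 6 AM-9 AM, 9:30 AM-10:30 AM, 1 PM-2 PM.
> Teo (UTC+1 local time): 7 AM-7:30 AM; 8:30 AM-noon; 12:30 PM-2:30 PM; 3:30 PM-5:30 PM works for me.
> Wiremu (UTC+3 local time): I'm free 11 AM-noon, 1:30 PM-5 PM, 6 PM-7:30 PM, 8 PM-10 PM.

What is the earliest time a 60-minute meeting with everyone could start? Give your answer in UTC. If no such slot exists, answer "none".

Sofia in UTC: 08:00-08:30, 10:00-13:00, 13:30-14:30, 17:00-18:00 (add 4h to convert from UTC-4).
Teo in UTC: 06:00-06:30, 07:30-11:00, 11:30-13:30, 14:30-16:30 (subtract 1h to convert from UTC+1).
Wiremu in UTC: 08:00-09:00, 10:30-14:00, 15:00-16:30, 17:00-19:00 (subtract 3h to convert from UTC+3).
Sofia ∩ Teo: 08:00-08:30, 10:00-11:00, 11:30-13:00.
Sofia ∩ Teo ∩ Wiremu: 08:00-08:30, 10:30-11:00, 11:30-13:00.
So the common availability across everyone is 08:00-08:30, 10:30-11:00, 11:30-13:00.
The first common window of at least 60 minutes is 11:30-13:00, so the earliest start is 11:30.

11:30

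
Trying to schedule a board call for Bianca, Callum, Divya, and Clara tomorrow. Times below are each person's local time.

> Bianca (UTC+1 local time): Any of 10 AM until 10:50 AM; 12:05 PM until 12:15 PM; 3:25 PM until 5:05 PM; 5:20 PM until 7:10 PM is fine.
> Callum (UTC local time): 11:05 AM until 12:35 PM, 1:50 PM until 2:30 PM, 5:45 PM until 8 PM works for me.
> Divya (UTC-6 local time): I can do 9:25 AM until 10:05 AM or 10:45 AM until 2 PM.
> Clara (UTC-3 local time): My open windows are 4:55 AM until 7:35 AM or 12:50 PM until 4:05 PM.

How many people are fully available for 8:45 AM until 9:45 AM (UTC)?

Bianca in UTC: 09:00-09:50, 11:05-11:15, 14:25-16:05, 16:20-18:10 (subtract 1h to convert from UTC+1).
Callum in UTC: 11:05-12:35, 13:50-14:30, 17:45-20:00.
Divya in UTC: 15:25-16:05, 16:45-20:00 (add 6h to convert from UTC-6).
Clara in UTC: 07:55-10:35, 15:50-19:05 (add 3h to convert from UTC-3).
Clara can make the full 08:45-09:45 slot — that's 1.

1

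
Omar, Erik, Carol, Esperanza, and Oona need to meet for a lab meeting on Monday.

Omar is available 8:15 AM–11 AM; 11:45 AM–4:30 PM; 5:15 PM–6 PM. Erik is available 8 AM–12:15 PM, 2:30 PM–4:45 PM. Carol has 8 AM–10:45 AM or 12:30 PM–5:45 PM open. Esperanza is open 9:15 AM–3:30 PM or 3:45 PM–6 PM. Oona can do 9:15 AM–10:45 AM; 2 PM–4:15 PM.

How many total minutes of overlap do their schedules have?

Omar ∩ Erik: 08:15-11:00, 11:45-12:15, 14:30-16:30.
Omar ∩ Erik ∩ Carol: 08:15-10:45, 14:30-16:30.
Omar ∩ Erik ∩ Carol ∩ Esperanza: 09:15-10:45, 14:30-15:30, 15:45-16:30.
Omar ∩ Erik ∩ Carol ∩ Esperanza ∩ Oona: 09:15-10:45, 14:30-15:30, 15:45-16:15.
Summing the common windows: 90 + 60 + 30 = 180 minutes.

180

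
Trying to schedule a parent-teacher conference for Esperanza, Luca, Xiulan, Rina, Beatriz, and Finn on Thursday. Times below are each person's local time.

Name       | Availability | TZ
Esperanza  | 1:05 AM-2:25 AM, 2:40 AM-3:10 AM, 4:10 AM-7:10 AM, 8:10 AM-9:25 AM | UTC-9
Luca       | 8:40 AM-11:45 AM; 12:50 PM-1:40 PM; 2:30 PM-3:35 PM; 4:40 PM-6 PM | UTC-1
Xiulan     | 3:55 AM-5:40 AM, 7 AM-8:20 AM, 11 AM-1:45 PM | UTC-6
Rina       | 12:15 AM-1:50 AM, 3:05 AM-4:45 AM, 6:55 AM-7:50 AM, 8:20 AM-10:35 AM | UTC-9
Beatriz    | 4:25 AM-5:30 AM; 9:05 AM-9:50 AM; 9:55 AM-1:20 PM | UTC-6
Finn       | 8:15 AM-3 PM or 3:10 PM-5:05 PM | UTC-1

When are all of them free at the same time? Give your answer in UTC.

10:25-10:50, 17:40-18:05

Esperanza in UTC: 10:05-11:25, 11:40-12:10, 13:10-16:10, 17:10-18:25 (add 9h to convert from UTC-9).
Luca in UTC: 09:40-12:45, 13:50-14:40, 15:30-16:35, 17:40-19:00 (add 1h to convert from UTC-1).
Xiulan in UTC: 09:55-11:40, 13:00-14:20, 17:00-19:45 (add 6h to convert from UTC-6).
Rina in UTC: 09:15-10:50, 12:05-13:45, 15:55-16:50, 17:20-19:35 (add 9h to convert from UTC-9).
Beatriz in UTC: 10:25-11:30, 15:05-15:50, 15:55-19:20 (add 6h to convert from UTC-6).
Finn in UTC: 09:15-16:00, 16:10-18:05 (add 1h to convert from UTC-1).
Esperanza ∩ Luca: 10:05-11:25, 11:40-12:10, 13:50-14:40, 15:30-16:10, 17:40-18:25.
Esperanza ∩ Luca ∩ Xiulan: 10:05-11:25, 13:50-14:20, 17:40-18:25.
Esperanza ∩ Luca ∩ Xiulan ∩ Rina: 10:05-10:50, 17:40-18:25.
Esperanza ∩ Luca ∩ Xiulan ∩ Rina ∩ Beatriz: 10:25-10:50, 17:40-18:25.
Esperanza ∩ Luca ∩ Xiulan ∩ Rina ∩ Beatriz ∩ Finn: 10:25-10:50, 17:40-18:05.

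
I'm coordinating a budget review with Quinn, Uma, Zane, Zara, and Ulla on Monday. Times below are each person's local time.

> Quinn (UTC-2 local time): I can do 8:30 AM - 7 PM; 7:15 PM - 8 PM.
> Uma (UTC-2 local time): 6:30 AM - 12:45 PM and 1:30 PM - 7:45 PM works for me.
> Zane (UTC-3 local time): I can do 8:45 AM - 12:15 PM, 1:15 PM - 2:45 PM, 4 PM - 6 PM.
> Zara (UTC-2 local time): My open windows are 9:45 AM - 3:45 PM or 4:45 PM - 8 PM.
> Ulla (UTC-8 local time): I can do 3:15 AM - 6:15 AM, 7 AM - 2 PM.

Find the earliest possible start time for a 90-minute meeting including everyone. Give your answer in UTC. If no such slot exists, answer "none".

Quinn in UTC: 10:30-21:00, 21:15-22:00 (add 2h to convert from UTC-2).
Uma in UTC: 08:30-14:45, 15:30-21:45 (add 2h to convert from UTC-2).
Zane in UTC: 11:45-15:15, 16:15-17:45, 19:00-21:00 (add 3h to convert from UTC-3).
Zara in UTC: 11:45-17:45, 18:45-22:00 (add 2h to convert from UTC-2).
Ulla in UTC: 11:15-14:15, 15:00-22:00 (add 8h to convert from UTC-8).
Quinn ∩ Uma: 10:30-14:45, 15:30-21:00, 21:15-21:45.
Quinn ∩ Uma ∩ Zane: 11:45-14:45, 16:15-17:45, 19:00-21:00.
Quinn ∩ Uma ∩ Zane ∩ Zara: 11:45-14:45, 16:15-17:45, 19:00-21:00.
Quinn ∩ Uma ∩ Zane ∩ Zara ∩ Ulla: 11:45-14:15, 16:15-17:45, 19:00-21:00.
The first common window of at least 90 minutes is 11:45-14:15, so the earliest start is 11:45.

11:45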